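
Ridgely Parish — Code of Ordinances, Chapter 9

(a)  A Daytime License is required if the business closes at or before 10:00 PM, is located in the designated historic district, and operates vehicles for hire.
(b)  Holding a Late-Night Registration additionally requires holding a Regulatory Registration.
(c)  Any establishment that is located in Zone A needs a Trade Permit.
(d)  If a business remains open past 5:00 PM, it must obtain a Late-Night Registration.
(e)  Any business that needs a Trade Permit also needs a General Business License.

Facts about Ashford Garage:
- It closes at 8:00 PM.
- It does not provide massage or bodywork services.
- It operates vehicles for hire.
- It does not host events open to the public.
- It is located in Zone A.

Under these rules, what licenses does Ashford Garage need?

General Business License, Late-Night Registration, Regulatory Registration, Trade Permit

(a) closes 8:00 PM, at/before 10:00 PM; is located in Zone A (not: is located in the designated historic district); operates vehicles for hire → Daytime License not required.
(b) Late-Night Registration is required → Regulatory Registration also required.
(c) is located in Zone A → Trade Permit required.
(d) closes 8:00 PM, after 5:00 PM → Late-Night Registration required.
(e) Trade Permit is required → General Business License also required.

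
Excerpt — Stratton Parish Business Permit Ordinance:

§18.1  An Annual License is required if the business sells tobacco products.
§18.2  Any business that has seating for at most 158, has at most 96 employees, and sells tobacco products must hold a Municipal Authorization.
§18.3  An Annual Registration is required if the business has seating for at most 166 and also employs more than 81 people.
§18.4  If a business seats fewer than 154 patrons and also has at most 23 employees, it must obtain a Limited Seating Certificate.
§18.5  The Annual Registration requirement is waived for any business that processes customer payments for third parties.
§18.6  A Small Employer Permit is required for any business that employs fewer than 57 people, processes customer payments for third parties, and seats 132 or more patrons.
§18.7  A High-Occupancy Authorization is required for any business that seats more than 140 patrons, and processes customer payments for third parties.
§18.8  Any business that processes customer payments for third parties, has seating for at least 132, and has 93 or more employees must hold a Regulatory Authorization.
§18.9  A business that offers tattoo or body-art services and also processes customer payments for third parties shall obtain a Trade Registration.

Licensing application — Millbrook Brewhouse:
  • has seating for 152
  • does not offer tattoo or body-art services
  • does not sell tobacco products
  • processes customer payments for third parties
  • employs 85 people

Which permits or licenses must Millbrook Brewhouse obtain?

High-Occupancy Authorization

§18.1 does not sell tobacco products → Annual License not required.
§18.2 seating 152 ≤ 158; employees 85 ≤ 96; does not sell tobacco products → Municipal Authorization not required.
§18.3 seating 152 ≤ 166; employees 85 > 81 → Annual Registration required.
§18.4 seating 152 < 154; employees 85 > 23 → Limited Seating Certificate not required.
§18.5 processes customer payments for third parties → exempt from Annual Registration.
§18.6 employees 85 ≥ 57; processes customer payments for third parties; seating 152 ≥ 132 → Small Employer Permit not required.
§18.7 seating 152 > 140; processes customer payments for third parties → High-Occupancy Authorization required.
§18.8 processes customer payments for third parties; seating 152 ≥ 132; employees 85 < 93 → Regulatory Authorization not required.
§18.9 does not offer tattoo or body-art services; processes customer payments for third parties → Trade Registration not required.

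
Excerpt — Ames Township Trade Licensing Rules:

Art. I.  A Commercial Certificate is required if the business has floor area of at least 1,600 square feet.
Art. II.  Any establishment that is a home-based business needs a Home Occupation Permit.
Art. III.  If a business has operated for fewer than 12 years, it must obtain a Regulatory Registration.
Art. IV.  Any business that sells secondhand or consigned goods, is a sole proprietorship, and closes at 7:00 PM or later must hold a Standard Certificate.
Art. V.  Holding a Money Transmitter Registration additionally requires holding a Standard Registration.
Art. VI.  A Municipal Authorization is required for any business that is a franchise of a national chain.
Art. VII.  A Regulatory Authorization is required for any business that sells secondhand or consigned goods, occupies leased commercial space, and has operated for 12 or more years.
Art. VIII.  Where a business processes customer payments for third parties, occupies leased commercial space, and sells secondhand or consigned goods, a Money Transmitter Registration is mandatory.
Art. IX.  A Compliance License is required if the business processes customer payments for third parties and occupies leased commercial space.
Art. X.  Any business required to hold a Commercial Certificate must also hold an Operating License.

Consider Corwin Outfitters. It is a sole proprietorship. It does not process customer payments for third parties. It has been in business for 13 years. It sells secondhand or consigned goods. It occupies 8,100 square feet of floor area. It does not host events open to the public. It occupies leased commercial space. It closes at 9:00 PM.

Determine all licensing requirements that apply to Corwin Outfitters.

Commercial Certificate, Operating License, Regulatory Authorization, Standard Certificate

Art. I. floor area 8,100 square feet ≥ 1,600 square feet → Commercial Certificate required.
Art. II. occupies leased commercial space (not: is a home-based business) → Home Occupation Permit not required.
Art. III. years in business 13 ≥ 12 → Regulatory Registration not required.
Art. IV. sells secondhand or consigned goods; is a sole proprietorship; closes 9:00 PM, after 7:00 PM → Standard Certificate required.
Art. V. Money Transmitter Registration is not required → no effect.
Art. VI. is a sole proprietorship (not: is a franchise of a national chain) → Municipal Authorization not required.
Art. VII. sells secondhand or consigned goods; occupies leased commercial space; years in business 13 ≥ 12 → Regulatory Authorization required.
Art. VIII. does not process customer payments for third parties; occupies leased commercial space; sells secondhand or consigned goods → Money Transmitter Registration not required.
Art. IX. does not process customer payments for third parties; occupies leased commercial space → Compliance License not required.
Art. X. Commercial Certificate is required → Operating License also required.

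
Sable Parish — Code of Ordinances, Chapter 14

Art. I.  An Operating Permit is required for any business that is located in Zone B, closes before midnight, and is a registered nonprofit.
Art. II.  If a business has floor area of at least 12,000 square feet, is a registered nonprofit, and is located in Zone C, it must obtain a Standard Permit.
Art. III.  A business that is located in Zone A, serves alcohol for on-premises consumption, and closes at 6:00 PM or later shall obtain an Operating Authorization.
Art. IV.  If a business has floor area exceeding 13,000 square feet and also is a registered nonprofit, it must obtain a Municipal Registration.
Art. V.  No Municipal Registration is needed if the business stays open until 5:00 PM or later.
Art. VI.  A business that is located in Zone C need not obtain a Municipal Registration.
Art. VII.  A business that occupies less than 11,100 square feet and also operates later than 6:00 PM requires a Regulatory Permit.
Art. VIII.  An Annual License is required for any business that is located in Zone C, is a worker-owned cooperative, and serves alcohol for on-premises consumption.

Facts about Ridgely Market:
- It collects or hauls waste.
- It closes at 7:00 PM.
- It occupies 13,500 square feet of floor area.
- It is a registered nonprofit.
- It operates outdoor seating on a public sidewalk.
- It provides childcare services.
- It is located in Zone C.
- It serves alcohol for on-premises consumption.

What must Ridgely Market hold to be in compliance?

Art. I. is located in Zone C (not: is located in Zone B); closes 7:00 PM, at/before midnight; is a registered nonprofit → Operating Permit not required.
Art. II. floor area 13,500 square feet ≥ 12,000 square feet; is a registered nonprofit; is located in Zone C → Standard Permit required.
Art. III. is located in Zone C (not: is located in Zone A); serves alcohol for on-premises consumption; closes 7:00 PM, after 6:00 PM → Operating Authorization not required.
Art. IV. floor area 13,500 square feet > 13,000 square feet; is a registered nonprofit → Municipal Registration required.
Art. V. closes 7:00 PM, after 5:00 PM → exempt from Municipal Registration.
Art. VI. is located in Zone C → exempt from Municipal Registration.
Art. VII. floor area 13,500 square feet ≥ 11,100 square feet; closes 7:00 PM, after 6:00 PM → Regulatory Permit not required.
Art. VIII. is located in Zone C; is a registered nonprofit (not: is a worker-owned cooperative); serves alcohol for on-premises consumption → Annual License not required.

Standard Permit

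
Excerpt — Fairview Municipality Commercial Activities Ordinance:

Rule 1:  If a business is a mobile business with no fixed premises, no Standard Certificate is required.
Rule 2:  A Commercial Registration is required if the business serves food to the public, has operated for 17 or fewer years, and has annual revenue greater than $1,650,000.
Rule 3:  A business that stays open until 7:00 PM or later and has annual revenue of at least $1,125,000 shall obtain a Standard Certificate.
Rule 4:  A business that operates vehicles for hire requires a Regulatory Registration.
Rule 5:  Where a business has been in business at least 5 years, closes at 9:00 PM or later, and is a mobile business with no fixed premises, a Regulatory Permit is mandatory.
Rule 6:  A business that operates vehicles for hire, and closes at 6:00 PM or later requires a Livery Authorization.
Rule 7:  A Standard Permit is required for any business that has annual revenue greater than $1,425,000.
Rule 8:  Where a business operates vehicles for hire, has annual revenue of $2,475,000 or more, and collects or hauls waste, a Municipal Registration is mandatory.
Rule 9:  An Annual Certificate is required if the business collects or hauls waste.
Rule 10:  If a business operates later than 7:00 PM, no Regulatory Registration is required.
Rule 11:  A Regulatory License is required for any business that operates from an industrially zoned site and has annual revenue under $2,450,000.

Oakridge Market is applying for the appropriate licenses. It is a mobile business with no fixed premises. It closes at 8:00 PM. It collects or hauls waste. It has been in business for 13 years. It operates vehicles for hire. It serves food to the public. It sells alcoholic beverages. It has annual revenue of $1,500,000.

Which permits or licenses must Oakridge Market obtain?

Annual Certificate, Livery Authorization, Standard Permit

Rule 1: is a mobile business with no fixed premises → exempt from Standard Certificate.
Rule 2: serves food to the public; years in business 13 ≤ 17; revenue $1,500,000 ≤ $1,650,000 → Commercial Registration not required.
Rule 3: closes 8:00 PM, after 7:00 PM; revenue $1,500,000 ≥ $1,125,000 → Standard Certificate required.
Rule 4: operates vehicles for hire → Regulatory Registration required.
Rule 5: years in business 13 ≥ 5; closes 8:00 PM, at/before 9:00 PM; is a mobile business with no fixed premises → Regulatory Permit not required.
Rule 6: operates vehicles for hire; closes 8:00 PM, after 6:00 PM → Livery Authorization required.
Rule 7: revenue $1,500,000 > $1,425,000 → Standard Permit required.
Rule 8: operates vehicles for hire; revenue $1,500,000 < $2,475,000; collects or hauls waste → Municipal Registration not required.
Rule 9: collects or hauls waste → Annual Certificate required.
Rule 10: closes 8:00 PM, after 7:00 PM → exempt from Regulatory Registration.
Rule 11: is a mobile business with no fixed premises (not: operates from an industrially zoned site); revenue $1,500,000 < $2,450,000 → Regulatory License not required.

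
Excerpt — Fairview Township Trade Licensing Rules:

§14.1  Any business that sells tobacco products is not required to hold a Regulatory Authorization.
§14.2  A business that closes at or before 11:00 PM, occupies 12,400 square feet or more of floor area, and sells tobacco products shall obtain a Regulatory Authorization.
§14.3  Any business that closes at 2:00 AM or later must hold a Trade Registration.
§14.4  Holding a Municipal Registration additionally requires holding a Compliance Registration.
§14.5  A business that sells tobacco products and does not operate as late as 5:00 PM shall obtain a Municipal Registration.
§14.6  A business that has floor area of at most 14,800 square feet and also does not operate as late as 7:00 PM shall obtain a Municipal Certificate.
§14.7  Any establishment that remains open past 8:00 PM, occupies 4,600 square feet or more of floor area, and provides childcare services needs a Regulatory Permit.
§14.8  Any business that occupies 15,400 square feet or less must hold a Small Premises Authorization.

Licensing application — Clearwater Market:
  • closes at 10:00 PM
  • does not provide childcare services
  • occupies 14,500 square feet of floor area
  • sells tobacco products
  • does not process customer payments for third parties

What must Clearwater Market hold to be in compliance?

§14.1 sells tobacco products → exempt from Regulatory Authorization.
§14.2 closes 10:00 PM, at/before 11:00 PM; floor area 14,500 square feet ≥ 12,400 square feet; sells tobacco products → Regulatory Authorization required.
§14.3 closes 10:00 PM, at/before 2:00 AM → Trade Registration not required.
§14.4 Municipal Registration is not required → no effect.
§14.5 sells tobacco products; closes 10:00 PM, after 5:00 PM → Municipal Registration not required.
§14.6 floor area 14,500 square feet ≤ 14,800 square feet; closes 10:00 PM, after 7:00 PM → Municipal Certificate not required.
§14.7 closes 10:00 PM, after 8:00 PM; floor area 14,500 square feet ≥ 4,600 square feet; does not provide childcare services → Regulatory Permit not required.
§14.8 floor area 14,500 square feet ≤ 15,400 square feet → Small Premises Authorization required.

Small Premises Authorization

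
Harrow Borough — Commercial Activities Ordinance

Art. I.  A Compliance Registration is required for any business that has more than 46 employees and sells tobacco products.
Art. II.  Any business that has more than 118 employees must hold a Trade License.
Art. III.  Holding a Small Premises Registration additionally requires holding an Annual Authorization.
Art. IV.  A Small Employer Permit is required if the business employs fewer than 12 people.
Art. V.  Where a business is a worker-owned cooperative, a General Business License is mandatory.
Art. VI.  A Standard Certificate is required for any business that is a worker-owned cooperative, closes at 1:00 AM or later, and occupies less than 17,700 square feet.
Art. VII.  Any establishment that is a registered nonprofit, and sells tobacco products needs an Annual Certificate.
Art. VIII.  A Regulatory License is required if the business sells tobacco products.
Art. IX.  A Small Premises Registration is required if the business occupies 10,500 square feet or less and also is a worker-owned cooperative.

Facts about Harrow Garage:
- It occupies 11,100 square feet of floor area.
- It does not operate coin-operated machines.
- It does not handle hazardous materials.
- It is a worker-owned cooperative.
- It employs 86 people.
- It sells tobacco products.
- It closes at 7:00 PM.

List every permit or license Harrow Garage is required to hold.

Art. I. employees 86 > 46; sells tobacco products → Compliance Registration required.
Art. II. employees 86 ≤ 118 → Trade License not required.
Art. III. Small Premises Registration is not required → no effect.
Art. IV. employees 86 ≥ 12 → Small Employer Permit not required.
Art. V. is a worker-owned cooperative → General Business License required.
Art. VI. is a worker-owned cooperative; closes 7:00 PM, at/before 1:00 AM; floor area 11,100 square feet < 17,700 square feet → Standard Certificate not required.
Art. VII. is a worker-owned cooperative (not: is a registered nonprofit); sells tobacco products → Annual Certificate not required.
Art. VIII. sells tobacco products → Regulatory License required.
Art. IX. floor area 11,100 square feet > 10,500 square feet; is a worker-owned cooperative → Small Premises Registration not required.

Compliance Registration, General Business License, Regulatory License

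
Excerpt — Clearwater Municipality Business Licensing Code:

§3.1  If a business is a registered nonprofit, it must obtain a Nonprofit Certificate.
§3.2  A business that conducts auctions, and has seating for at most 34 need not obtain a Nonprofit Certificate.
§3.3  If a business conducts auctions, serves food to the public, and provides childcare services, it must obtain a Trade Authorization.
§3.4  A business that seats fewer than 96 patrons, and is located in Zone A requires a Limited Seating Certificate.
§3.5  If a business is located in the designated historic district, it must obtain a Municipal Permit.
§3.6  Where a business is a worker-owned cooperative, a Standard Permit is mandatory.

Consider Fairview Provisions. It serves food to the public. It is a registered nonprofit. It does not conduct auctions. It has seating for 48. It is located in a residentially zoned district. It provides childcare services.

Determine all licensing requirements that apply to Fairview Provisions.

§3.1 is a registered nonprofit → Nonprofit Certificate required.
§3.2 does not conduct auctions; seating 48 > 34 → Nonprofit Certificate exemption does not apply.
§3.3 does not conduct auctions; serves food to the public; provides childcare services → Trade Authorization not required.
§3.4 seating 48 < 96; is located in a residentially zoned district (not: is located in Zone A) → Limited Seating Certificate not required.
§3.5 is located in a residentially zoned district (not: is located in the designated historic district) → Municipal Permit not required.
§3.6 is a registered nonprofit (not: is a worker-owned cooperative) → Standard Permit not required.

Nonprofit Certificate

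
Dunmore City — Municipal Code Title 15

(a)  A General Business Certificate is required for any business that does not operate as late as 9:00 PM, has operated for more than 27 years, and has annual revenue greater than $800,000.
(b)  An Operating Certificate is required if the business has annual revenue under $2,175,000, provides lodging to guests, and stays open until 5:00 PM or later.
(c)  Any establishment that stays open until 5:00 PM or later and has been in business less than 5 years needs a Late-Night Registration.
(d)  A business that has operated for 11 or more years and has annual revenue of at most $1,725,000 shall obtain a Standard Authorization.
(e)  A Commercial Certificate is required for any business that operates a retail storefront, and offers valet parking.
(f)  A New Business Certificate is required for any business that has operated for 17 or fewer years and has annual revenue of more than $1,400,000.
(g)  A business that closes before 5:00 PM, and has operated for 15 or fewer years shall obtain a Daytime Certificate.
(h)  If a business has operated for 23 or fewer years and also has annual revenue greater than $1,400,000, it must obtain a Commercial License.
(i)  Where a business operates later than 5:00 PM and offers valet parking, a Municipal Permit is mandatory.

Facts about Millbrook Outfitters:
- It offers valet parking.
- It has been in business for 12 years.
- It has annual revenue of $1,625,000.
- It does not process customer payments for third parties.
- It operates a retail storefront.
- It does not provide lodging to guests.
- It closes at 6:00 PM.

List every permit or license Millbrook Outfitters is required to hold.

(a) closes 6:00 PM, at/before 9:00 PM; years in business 12 ≤ 27; revenue $1,625,000 > $800,000 → General Business Certificate not required.
(b) revenue $1,625,000 < $2,175,000; does not provide lodging to guests; closes 6:00 PM, after 5:00 PM → Operating Certificate not required.
(c) closes 6:00 PM, after 5:00 PM; years in business 12 ≥ 5 → Late-Night Registration not required.
(d) years in business 12 ≥ 11; revenue $1,625,000 ≤ $1,725,000 → Standard Authorization required.
(e) operates a retail storefront; offers valet parking → Commercial Certificate required.
(f) years in business 12 ≤ 17; revenue $1,625,000 > $1,400,000 → New Business Certificate required.
(g) closes 6:00 PM, after 5:00 PM; years in business 12 ≤ 15 → Daytime Certificate not required.
(h) years in business 12 ≤ 23; revenue $1,625,000 > $1,400,000 → Commercial License required.
(i) closes 6:00 PM, after 5:00 PM; offers valet parking → Municipal Permit required.

Commercial Certificate, Commercial License, Municipal Permit, New Business Certificate, Standard Authorization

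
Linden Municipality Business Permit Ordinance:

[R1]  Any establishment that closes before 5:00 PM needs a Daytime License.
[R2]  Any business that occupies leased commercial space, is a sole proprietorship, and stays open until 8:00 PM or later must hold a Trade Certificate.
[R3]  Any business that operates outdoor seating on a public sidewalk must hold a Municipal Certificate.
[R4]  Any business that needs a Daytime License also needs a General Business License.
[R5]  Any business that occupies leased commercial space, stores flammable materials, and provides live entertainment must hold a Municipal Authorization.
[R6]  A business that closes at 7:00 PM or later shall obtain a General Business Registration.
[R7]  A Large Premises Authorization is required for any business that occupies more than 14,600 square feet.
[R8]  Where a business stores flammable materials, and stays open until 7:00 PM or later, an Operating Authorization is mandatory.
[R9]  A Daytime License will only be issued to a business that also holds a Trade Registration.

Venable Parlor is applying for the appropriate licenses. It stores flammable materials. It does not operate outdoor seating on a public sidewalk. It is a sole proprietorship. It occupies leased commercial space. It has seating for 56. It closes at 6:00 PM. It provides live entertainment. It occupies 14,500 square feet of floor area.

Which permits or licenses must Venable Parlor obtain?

Municipal Authorization

[R1] closes 6:00 PM, after 5:00 PM → Daytime License not required.
[R2] occupies leased commercial space; is a sole proprietorship; closes 6:00 PM, at/before 8:00 PM → Trade Certificate not required.
[R3] does not operate outdoor seating on a public sidewalk → Municipal Certificate not required.
[R4] Daytime License is not required → no effect.
[R5] occupies leased commercial space; stores flammable materials; provides live entertainment → Municipal Authorization required.
[R6] closes 6:00 PM, at/before 7:00 PM → General Business Registration not required.
[R7] floor area 14,500 square feet ≤ 14,600 square feet → Large Premises Authorization not required.
[R8] stores flammable materials; closes 6:00 PM, at/before 7:00 PM → Operating Authorization not required.
[R9] Daytime License is not required → no effect.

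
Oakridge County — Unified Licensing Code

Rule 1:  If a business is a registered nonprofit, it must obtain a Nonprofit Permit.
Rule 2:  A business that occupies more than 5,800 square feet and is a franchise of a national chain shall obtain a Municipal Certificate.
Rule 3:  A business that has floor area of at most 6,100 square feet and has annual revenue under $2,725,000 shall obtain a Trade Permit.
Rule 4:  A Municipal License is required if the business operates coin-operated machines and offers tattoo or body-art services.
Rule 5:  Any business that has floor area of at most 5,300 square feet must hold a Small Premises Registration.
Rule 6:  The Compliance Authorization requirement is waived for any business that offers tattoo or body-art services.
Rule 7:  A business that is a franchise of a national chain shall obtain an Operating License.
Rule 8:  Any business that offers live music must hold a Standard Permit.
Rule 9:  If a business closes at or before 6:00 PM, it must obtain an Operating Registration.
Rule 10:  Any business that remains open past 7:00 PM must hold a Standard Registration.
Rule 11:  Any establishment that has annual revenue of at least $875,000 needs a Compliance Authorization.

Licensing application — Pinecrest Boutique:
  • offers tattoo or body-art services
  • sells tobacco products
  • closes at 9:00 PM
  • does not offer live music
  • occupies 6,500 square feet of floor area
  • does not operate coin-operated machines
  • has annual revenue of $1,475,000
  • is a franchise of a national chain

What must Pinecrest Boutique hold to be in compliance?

Municipal Certificate, Operating License, Standard Registration

Rule 1: is a franchise of a national chain (not: is a registered nonprofit) → Nonprofit Permit not required.
Rule 2: floor area 6,500 square feet > 5,800 square feet; is a franchise of a national chain → Municipal Certificate required.
Rule 3: floor area 6,500 square feet > 6,100 square feet; revenue $1,475,000 < $2,725,000 → Trade Permit not required.
Rule 4: does not operate coin-operated machines; offers tattoo or body-art services → Municipal License not required.
Rule 5: floor area 6,500 square feet > 5,300 square feet → Small Premises Registration not required.
Rule 6: offers tattoo or body-art services → exempt from Compliance Authorization.
Rule 7: is a franchise of a national chain → Operating License required.
Rule 8: does not offer live music → Standard Permit not required.
Rule 9: closes 9:00 PM, after 6:00 PM → Operating Registration not required.
Rule 10: closes 9:00 PM, after 7:00 PM → Standard Registration required.
Rule 11: revenue $1,475,000 ≥ $875,000 → Compliance Authorization required.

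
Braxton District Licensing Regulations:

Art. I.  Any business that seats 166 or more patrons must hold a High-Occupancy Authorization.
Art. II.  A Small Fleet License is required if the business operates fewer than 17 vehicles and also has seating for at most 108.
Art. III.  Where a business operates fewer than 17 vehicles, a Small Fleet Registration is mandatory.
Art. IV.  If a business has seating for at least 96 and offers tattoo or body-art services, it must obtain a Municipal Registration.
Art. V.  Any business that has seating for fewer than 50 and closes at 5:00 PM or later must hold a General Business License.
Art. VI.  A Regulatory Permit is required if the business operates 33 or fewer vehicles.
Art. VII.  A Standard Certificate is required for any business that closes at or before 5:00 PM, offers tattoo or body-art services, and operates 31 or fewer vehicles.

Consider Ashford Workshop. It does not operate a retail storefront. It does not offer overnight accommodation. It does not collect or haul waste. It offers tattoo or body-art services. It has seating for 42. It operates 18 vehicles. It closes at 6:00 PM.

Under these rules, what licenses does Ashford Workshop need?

Art. I. seating 42 < 166 → High-Occupancy Authorization not required.
Art. II. vehicles 18 ≥ 17; seating 42 ≤ 108 → Small Fleet License not required.
Art. III. vehicles 18 ≥ 17 → Small Fleet Registration not required.
Art. IV. seating 42 < 96; offers tattoo or body-art services → Municipal Registration not required.
Art. V. seating 42 < 50; closes 6:00 PM, after 5:00 PM → General Business License required.
Art. VI. vehicles 18 ≤ 33 → Regulatory Permit required.
Art. VII. closes 6:00 PM, after 5:00 PM; offers tattoo or body-art services; vehicles 18 ≤ 31 → Standard Certificate not required.

General Business License, Regulatory Permit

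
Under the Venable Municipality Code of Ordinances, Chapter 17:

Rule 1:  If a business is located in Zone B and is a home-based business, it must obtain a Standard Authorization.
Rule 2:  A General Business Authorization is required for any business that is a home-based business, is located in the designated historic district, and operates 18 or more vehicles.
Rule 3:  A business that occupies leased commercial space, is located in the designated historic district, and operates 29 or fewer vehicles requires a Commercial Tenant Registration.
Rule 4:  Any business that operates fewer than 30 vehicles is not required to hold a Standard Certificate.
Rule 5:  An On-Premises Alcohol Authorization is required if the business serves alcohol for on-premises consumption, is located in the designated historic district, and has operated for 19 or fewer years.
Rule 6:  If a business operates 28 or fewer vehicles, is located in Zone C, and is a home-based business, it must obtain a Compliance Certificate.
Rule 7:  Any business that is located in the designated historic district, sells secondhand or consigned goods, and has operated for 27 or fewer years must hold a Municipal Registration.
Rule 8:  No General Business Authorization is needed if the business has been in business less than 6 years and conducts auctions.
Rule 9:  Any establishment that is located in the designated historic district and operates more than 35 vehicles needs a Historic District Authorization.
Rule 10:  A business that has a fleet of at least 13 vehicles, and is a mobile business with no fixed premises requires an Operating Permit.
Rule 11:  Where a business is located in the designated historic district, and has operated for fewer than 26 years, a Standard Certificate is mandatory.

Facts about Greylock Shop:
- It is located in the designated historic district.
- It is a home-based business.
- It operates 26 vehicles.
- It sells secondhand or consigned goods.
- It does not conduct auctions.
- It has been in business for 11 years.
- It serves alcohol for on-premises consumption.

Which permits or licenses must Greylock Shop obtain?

Rule 1: is located in the designated historic district (not: is located in Zone B); is a home-based business → Standard Authorization not required.
Rule 2: is a home-based business; is located in the designated historic district; vehicles 26 ≥ 18 → General Business Authorization required.
Rule 3: is a home-based business (not: occupies leased commercial space); is located in the designated historic district; vehicles 26 ≤ 29 → Commercial Tenant Registration not required.
Rule 4: vehicles 26 < 30 → exempt from Standard Certificate.
Rule 5: serves alcohol for on-premises consumption; is located in the designated historic district; years in business 11 ≤ 19 → On-Premises Alcohol Authorization required.
Rule 6: vehicles 26 ≤ 28; is located in the designated historic district (not: is located in Zone C); is a home-based business → Compliance Certificate not required.
Rule 7: is located in the designated historic district; sells secondhand or consigned goods; years in business 11 ≤ 27 → Municipal Registration required.
Rule 8: years in business 11 ≥ 6; does not conduct auctions → General Business Authorization exemption does not apply.
Rule 9: is located in the designated historic district; vehicles 26 ≤ 35 → Historic District Authorization not required.
Rule 10: vehicles 26 ≥ 13; is a home-based business (not: is a mobile business with no fixed premises) → Operating Permit not required.
Rule 11: is located in the designated historic district; years in business 11 < 26 → Standard Certificate required.

General Business Authorization, Municipal Registration, On-Premises Alcohol Authorization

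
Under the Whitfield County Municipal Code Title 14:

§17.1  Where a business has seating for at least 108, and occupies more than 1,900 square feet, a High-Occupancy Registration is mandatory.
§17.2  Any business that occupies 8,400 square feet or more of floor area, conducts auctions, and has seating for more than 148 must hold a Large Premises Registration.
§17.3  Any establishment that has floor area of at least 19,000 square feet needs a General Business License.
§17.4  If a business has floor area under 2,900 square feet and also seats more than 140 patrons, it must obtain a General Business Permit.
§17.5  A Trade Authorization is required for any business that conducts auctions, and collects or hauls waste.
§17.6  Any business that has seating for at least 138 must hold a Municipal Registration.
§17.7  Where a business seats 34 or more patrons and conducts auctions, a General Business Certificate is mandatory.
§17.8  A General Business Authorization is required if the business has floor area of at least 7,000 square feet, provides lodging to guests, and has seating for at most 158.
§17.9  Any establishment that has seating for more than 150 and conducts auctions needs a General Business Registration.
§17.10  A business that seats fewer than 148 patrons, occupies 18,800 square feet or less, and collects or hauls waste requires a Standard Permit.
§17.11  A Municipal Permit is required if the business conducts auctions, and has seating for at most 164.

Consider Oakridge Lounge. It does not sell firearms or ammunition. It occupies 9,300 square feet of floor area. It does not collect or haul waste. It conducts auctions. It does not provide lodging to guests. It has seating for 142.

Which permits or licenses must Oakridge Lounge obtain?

General Business Certificate, High-Occupancy Registration, Municipal Permit, Municipal Registration

§17.1 seating 142 ≥ 108; floor area 9,300 square feet > 1,900 square feet → High-Occupancy Registration required.
§17.2 floor area 9,300 square feet ≥ 8,400 square feet; conducts auctions; seating 142 ≤ 148 → Large Premises Registration not required.
§17.3 floor area 9,300 square feet < 19,000 square feet → General Business License not required.
§17.4 floor area 9,300 square feet ≥ 2,900 square feet; seating 142 > 140 → General Business Permit not required.
§17.5 conducts auctions; does not collect or haul waste → Trade Authorization not required.
§17.6 seating 142 ≥ 138 → Municipal Registration required.
§17.7 seating 142 ≥ 34; conducts auctions → General Business Certificate required.
§17.8 floor area 9,300 square feet ≥ 7,000 square feet; does not provide lodging to guests; seating 142 ≤ 158 → General Business Authorization not required.
§17.9 seating 142 ≤ 150; conducts auctions → General Business Registration not required.
§17.10 seating 142 < 148; floor area 9,300 square feet ≤ 18,800 square feet; does not collect or haul waste → Standard Permit not required.
§17.11 conducts auctions; seating 142 ≤ 164 → Municipal Permit required.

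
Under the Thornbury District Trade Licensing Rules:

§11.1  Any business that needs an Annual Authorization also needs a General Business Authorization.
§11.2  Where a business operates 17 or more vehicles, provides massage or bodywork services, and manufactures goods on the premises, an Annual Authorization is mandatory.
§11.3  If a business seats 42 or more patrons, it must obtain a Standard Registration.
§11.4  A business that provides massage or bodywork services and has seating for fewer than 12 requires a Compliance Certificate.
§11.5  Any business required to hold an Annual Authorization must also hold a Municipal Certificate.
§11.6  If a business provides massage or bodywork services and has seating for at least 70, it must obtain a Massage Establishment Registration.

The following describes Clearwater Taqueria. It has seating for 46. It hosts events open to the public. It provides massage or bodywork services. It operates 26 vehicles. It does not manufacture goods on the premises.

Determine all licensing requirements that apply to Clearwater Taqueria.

§11.1 Annual Authorization is not required → no effect.
§11.2 vehicles 26 ≥ 17; provides massage or bodywork services; does not manufacture goods on the premises → Annual Authorization not required.
§11.3 seating 46 ≥ 42 → Standard Registration required.
§11.4 provides massage or bodywork services; seating 46 ≥ 12 → Compliance Certificate not required.
§11.5 Annual Authorization is not required → no effect.
§11.6 provides massage or bodywork services; seating 46 < 70 → Massage Establishment Registration not required.

Standard Registration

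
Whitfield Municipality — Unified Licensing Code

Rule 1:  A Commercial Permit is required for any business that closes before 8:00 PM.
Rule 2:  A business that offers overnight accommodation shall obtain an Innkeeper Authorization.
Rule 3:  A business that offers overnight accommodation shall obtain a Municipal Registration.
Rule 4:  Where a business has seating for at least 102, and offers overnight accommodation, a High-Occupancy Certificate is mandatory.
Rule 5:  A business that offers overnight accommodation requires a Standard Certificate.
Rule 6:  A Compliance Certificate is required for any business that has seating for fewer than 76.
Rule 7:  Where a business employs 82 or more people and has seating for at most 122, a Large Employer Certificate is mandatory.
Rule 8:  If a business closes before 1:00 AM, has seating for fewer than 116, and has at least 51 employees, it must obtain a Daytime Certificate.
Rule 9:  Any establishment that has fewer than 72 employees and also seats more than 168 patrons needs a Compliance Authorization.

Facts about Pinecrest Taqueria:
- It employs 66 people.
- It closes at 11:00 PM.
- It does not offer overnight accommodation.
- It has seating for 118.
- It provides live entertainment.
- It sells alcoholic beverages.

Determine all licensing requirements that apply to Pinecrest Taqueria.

None

Rule 1: closes 11:00 PM, after 8:00 PM → Commercial Permit not required.
Rule 2: does not offer overnight accommodation → Innkeeper Authorization not required.
Rule 3: does not offer overnight accommodation → Municipal Registration not required.
Rule 4: seating 118 ≥ 102; does not offer overnight accommodation → High-Occupancy Certificate not required.
Rule 5: does not offer overnight accommodation → Standard Certificate not required.
Rule 6: seating 118 ≥ 76 → Compliance Certificate not required.
Rule 7: employees 66 < 82; seating 118 ≤ 122 → Large Employer Certificate not required.
Rule 8: closes 11:00 PM, at/before 1:00 AM; seating 118 ≥ 116; employees 66 ≥ 51 → Daytime Certificate not required.
Rule 9: employees 66 < 72; seating 118 ≤ 168 → Compliance Authorization not required.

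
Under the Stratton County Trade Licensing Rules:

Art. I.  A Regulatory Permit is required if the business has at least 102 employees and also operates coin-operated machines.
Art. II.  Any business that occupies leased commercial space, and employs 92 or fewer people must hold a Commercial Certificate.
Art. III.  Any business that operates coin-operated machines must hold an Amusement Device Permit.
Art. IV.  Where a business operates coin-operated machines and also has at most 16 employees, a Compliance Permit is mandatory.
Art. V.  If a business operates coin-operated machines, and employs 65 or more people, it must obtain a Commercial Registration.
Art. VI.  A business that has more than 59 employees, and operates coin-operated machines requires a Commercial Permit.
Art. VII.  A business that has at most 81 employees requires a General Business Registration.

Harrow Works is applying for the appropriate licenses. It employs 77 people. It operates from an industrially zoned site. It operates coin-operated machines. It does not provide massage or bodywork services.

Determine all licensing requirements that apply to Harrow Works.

Amusement Device Permit, Commercial Permit, Commercial Registration, General Business Registration

Art. I. employees 77 < 102; operates coin-operated machines → Regulatory Permit not required.
Art. II. operates from an industrially zoned site (not: occupies leased commercial space); employees 77 ≤ 92 → Commercial Certificate not required.
Art. III. operates coin-operated machines → Amusement Device Permit required.
Art. IV. operates coin-operated machines; employees 77 > 16 → Compliance Permit not required.
Art. V. operates coin-operated machines; employees 77 ≥ 65 → Commercial Registration required.
Art. VI. employees 77 > 59; operates coin-operated machines → Commercial Permit required.
Art. VII. employees 77 ≤ 81 → General Business Registration required.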